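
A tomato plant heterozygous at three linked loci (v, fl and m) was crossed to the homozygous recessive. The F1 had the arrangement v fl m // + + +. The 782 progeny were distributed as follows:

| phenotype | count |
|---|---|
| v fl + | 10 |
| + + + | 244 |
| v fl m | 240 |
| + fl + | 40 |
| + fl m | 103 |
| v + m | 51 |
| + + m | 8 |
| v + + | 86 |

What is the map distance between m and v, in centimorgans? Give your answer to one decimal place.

The two rarest classes, v fl + and + + m, are the double crossovers. Comparing them with the parentals, only the m allele has switched, so m is the middle locus and the order is v – m – fl.
Crossovers in the v–m interval produce the single-crossover classes + fl m and v + + (103 + 86 = 189) plus the double crossovers (18).
RF(v–m) = (189 + 18) / 782 = 207/782 = 0.2647 → 26.5 centimorgans.

26.5 centimorgans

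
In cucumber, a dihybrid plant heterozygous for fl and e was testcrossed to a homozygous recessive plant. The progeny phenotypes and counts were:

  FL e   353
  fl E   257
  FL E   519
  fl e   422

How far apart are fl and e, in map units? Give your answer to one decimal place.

39.3 map units

The two most frequent classes, FL E (519) and fl e (422), are the parental types, so the F1 was FL E / fl e.
The recombinant classes are FL e and fl E: 353 + 257 = 610.
Recombination frequency = 610/1551 = 0.3933 ≈ 39.3%, i.e. 39.3 map units.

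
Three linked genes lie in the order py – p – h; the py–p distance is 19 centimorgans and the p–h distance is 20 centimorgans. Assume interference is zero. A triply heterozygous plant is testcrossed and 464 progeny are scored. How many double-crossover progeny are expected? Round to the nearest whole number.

18

Map distances give recombination frequencies of 0.190 and 0.200 for the two intervals.
With no interference, expected double-crossover frequency = 0.190 × 0.200 = 0.03800.
Expected number = 0.03800 × 464 = 17.63 ≈ 18.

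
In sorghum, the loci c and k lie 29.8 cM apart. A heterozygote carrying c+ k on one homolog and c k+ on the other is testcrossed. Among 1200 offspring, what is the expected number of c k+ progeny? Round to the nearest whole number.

A map distance of 29.8 cM corresponds to a recombination frequency of 0.298.
The F1 is c+ k / c k+, so c k+ is a parental gamete class with expected frequency (1 − r)/2 = 0.702/2 = 0.3510.
Expected number = 0.3510 × 1200 = 421.20 ≈ 421.

421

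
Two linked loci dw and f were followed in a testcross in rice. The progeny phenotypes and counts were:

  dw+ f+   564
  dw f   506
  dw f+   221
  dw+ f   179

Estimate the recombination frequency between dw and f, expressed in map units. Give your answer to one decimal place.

27.2 map units

The two most frequent classes, dw+ f+ (564) and dw f (506), are the parental types, so the F1 was dw+ f+ / dw f.
The recombinant classes are dw+ f and dw f+: 179 + 221 = 400.
Recombination frequency = 400/1470 = 0.2721 ≈ 27.2%, i.e. 27.2 map units.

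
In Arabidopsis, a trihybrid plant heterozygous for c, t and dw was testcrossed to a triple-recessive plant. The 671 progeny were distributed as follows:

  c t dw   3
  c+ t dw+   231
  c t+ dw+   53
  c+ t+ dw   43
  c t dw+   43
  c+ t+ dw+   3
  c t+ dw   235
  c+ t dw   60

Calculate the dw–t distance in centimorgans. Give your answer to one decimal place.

The two most frequent reciprocal classes, c t+ dw and c+ t dw+, are the parental types, so the F1 was c t+ dw / c+ t dw+.
The two rarest classes, c t dw and c+ t+ dw+, are the double crossovers. Comparing them with the parentals, only the t allele has switched, so t is the middle locus and the order is c – t – dw.
Crossovers in the t–dw interval produce the single-crossover classes c t+ dw+ and c+ t dw (53 + 60 = 113) plus the double crossovers (6).
RF(t–dw) = (113 + 6) / 671 = 119/671 = 0.1773 → 17.7 centimorgans.

17.7 centimorgans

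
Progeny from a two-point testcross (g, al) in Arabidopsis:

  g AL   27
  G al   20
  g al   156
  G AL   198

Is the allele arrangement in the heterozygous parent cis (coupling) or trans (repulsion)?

cis

The two most frequent classes are G AL (198) and g al (156); these are the parental (non-recombinant) types.
So the F1 carried G AL on one chromosome and g al on the other — the recessive alleles are on the same chromosome (cis / coupling).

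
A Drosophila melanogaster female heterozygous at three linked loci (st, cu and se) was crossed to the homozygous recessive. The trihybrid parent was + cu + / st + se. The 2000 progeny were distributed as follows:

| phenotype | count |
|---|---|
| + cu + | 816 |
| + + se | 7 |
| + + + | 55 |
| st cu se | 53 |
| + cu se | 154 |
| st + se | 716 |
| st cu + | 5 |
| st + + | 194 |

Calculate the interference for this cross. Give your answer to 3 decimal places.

The two rarest classes, st cu + and + + se, are the double crossovers. Comparing them with the parentals, only the st allele has switched, so st is the middle locus and the order is se – st – cu.
se–st: (348 + 12)/2000 = 0.1800; st–cu: (108 + 12)/2000 = 0.0600.
Expected DCO frequency = 0.1800 × 0.0600 ≈ 0.01080; observed = 12/2000 ≈ 0.00600.
Coefficient of coincidence = 0.00600/0.01080 ≈ 0.556; interference = 1 − 0.556 = 0.444.

0.444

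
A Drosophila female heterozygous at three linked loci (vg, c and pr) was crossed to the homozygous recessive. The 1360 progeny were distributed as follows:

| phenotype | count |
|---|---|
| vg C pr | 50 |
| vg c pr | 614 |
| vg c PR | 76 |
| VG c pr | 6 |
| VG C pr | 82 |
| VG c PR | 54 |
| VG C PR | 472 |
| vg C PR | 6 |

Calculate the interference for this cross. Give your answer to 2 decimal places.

0.17

The two most frequent reciprocal classes, VG C PR and vg c pr, are the parental types, so the F1 was VG C PR / vg c pr.
The two rarest classes, vg C PR and VG c pr, are the double crossovers. Comparing them with the parentals, only the vg allele has switched, so vg is the middle locus and the order is c – vg – pr.
c–vg: (104 + 12)/1360 = 0.0853; vg–pr: (158 + 12)/1360 = 0.1250.
Expected DCO frequency = 0.0853 × 0.1250 ≈ 0.01066; observed = 12/1360 ≈ 0.00882.
Coefficient of coincidence = 0.00882/0.01066 ≈ 0.83; interference = 1 − 0.83 = 0.17.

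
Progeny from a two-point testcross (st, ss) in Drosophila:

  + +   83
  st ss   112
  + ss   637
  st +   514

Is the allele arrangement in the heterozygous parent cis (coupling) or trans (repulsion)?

trans

The two most frequent classes are + ss (637) and st + (514); these are the parental (non-recombinant) types.
So the F1 carried + ss on one chromosome and st + on the other — the recessive alleles are on opposite chromosomes (trans / repulsion).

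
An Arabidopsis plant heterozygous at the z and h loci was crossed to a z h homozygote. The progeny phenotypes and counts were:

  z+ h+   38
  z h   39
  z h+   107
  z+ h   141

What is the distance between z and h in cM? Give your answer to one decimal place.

23.7 cM

The two most frequent classes, z+ h (141) and z h+ (107), are the parental types, so the F1 was z+ h / z h+.
The recombinant classes are z+ h+ and z h: 38 + 39 = 77.
Recombination frequency = 77/325 = 0.2369 ≈ 23.7%, i.e. 23.7 cM.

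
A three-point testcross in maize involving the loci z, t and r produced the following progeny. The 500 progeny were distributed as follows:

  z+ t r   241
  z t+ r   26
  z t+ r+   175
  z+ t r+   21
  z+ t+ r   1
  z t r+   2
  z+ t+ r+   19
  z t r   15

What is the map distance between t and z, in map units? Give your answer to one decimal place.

7.4 map units

The two most frequent reciprocal classes, z t+ r+ and z+ t r, are the parental types, so the F1 was z t+ r+ / z+ t r.
The two rarest classes, z t r+ and z+ t+ r, are the double crossovers. Comparing them with the parentals, only the t allele has switched, so t is the middle locus and the order is r – t – z.
Crossovers in the t–z interval produce the single-crossover classes z+ t+ r+ and z t r (19 + 15 = 34) plus the double crossovers (3).
RF(t–z) = (34 + 3) / 500 = 37/500 = 0.0740 → 7.4 map units.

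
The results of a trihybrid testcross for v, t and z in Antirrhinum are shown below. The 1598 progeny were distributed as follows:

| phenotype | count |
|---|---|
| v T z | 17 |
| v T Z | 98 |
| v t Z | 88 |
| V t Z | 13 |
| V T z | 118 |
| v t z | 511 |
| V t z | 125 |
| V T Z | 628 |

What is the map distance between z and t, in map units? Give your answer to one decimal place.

14.8 map units

The two most frequent reciprocal classes, V T Z and v t z, are the parental types, so the F1 was V T Z / v t z.
The two rarest classes, V t Z and v T z, are the double crossovers. Comparing them with the parentals, only the t allele has switched, so t is the middle locus and the order is v – t – z.
Crossovers in the t–z interval produce the single-crossover classes V T z and v t Z (118 + 88 = 206) plus the double crossovers (30).
RF(t–z) = (206 + 30) / 1598 = 236/1598 = 0.1477 → 14.8 map units.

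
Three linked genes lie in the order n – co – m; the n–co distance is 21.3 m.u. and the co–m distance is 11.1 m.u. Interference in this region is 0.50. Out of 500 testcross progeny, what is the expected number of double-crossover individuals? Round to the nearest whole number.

6

Map distances give recombination frequencies of 0.213 and 0.111 for the two intervals.
With interference 0.50 (so coincidence = 0.50), expected double-crossover frequency = 0.213 × 0.111 × 0.50 = 0.01182.
Expected number = 0.01182 × 500 = 5.91 ≈ 6.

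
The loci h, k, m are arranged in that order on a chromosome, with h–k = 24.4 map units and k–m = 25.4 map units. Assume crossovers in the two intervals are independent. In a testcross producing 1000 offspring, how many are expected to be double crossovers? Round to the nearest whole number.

Map distances give recombination frequencies of 0.244 and 0.254 for the two intervals.
With no interference, expected double-crossover frequency = 0.244 × 0.254 = 0.06198.
Expected number = 0.06198 × 1000 = 61.98 ≈ 62.

62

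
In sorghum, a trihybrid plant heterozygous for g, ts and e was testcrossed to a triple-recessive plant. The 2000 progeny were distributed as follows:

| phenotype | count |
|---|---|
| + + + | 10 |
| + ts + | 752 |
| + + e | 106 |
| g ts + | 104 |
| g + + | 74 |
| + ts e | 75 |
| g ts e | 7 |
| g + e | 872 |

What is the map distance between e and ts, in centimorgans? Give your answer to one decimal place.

8.3 centimorgans

The two most frequent reciprocal classes, + ts + and g + e, are the parental types, so the F1 was + ts + / g + e.
The two rarest classes, + + + and g ts e, are the double crossovers. Comparing them with the parentals, only the ts allele has switched, so ts is the middle locus and the order is e – ts – g.
Crossovers in the e–ts interval produce the single-crossover classes + ts e and g + + (75 + 74 = 149) plus the double crossovers (17).
RF(e–ts) = (149 + 17) / 2000 = 166/2000 = 0.0830 → 8.3 centimorgans.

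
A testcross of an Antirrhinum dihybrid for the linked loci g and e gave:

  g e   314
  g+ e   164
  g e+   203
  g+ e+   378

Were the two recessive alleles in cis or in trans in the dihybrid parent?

The two most frequent classes are g+ e+ (378) and g e (314); these are the parental (non-recombinant) types.
So the F1 carried g+ e+ on one chromosome and g e on the other — the recessive alleles are on the same chromosome (cis / coupling).

cis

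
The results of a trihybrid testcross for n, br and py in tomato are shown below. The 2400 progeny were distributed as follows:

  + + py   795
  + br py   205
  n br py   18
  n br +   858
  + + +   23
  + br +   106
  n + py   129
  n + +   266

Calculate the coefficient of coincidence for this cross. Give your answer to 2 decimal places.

0.70

The two most frequent reciprocal classes, n br + and + + py, are the parental types, so the F1 was n br + / + + py.
The two rarest classes, n br py and + + +, are the double crossovers. Comparing them with the parentals, only the py allele has switched, so py is the middle locus and the order is br – py – n.
br–py: (471 + 41)/2400 = 0.2133; py–n: (235 + 41)/2400 = 0.1150.
Expected DCO frequency = 0.2133 × 0.1150 ≈ 0.02453; observed = 41/2400 ≈ 0.01708.
Coefficient of coincidence = 0.01708/0.02453 ≈ 0.70.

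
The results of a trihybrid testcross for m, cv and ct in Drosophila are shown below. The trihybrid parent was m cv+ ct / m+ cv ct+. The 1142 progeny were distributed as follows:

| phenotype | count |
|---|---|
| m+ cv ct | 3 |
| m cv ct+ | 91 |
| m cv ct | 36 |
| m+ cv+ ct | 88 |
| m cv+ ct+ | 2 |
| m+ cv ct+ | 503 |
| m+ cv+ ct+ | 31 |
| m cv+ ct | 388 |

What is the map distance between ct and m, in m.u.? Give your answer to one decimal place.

The two rarest classes, m cv+ ct+ and m+ cv ct, are the double crossovers. Comparing them with the parentals, only the ct allele has switched, so ct is the middle locus and the order is cv – ct – m.
Crossovers in the ct–m interval produce the single-crossover classes m+ cv+ ct and m cv ct+ (88 + 91 = 179) plus the double crossovers (5).
RF(ct–m) = (179 + 5) / 1142 = 184/1142 = 0.1611 → 16.1 m.u.

16.1 m.u.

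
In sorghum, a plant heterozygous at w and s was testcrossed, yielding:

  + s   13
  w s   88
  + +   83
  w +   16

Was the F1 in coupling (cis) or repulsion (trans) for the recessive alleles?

cis

The two most frequent classes are + + (83) and w s (88); these are the parental (non-recombinant) types.
So the F1 carried + + on one chromosome and w s on the other — the recessive alleles are on the same chromosome (cis / coupling).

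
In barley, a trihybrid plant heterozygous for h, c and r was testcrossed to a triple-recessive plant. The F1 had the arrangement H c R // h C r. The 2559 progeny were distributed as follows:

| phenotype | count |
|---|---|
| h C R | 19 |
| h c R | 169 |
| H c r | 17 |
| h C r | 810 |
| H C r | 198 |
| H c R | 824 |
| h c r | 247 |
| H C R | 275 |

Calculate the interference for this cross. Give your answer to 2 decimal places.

0.59

The two rarest classes, H c r and h C R, are the double crossovers. Comparing them with the parentals, only the r allele has switched, so r is the middle locus and the order is h – r – c.
h–r: (367 + 36)/2559 = 0.1575; r–c: (522 + 36)/2559 = 0.2181.
Expected DCO frequency = 0.1575 × 0.2181 ≈ 0.03435; observed = 36/2559 ≈ 0.01407.
Coefficient of coincidence = 0.01407/0.03435 ≈ 0.41; interference = 1 − 0.41 = 0.59.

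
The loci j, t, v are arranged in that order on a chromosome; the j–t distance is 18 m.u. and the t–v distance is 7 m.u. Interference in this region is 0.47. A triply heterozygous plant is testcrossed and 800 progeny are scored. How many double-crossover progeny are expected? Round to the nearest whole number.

Map distances give recombination frequencies of 0.180 and 0.070 for the two intervals.
With interference 0.47 (so coincidence = 0.53), expected double-crossover frequency = 0.180 × 0.070 × 0.53 = 0.00668.
Expected number = 0.00668 × 800 = 5.34 ≈ 5.

5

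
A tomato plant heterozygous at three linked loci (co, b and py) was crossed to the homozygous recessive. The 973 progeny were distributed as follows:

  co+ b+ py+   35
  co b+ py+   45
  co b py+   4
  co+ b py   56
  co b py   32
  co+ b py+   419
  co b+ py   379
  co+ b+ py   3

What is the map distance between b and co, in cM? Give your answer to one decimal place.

The two most frequent reciprocal classes, co b+ py and co+ b py+, are the parental types, so the F1 was co b+ py / co+ b py+.
The two rarest classes, co+ b+ py and co b py+, are the double crossovers. Comparing them with the parentals, only the co allele has switched, so co is the middle locus and the order is py – co – b.
Crossovers in the co–b interval produce the single-crossover classes co b py and co+ b+ py+ (32 + 35 = 67) plus the double crossovers (7).
RF(co–b) = (67 + 7) / 973 = 74/973 = 0.0761 → 7.6 cM.

7.6 cM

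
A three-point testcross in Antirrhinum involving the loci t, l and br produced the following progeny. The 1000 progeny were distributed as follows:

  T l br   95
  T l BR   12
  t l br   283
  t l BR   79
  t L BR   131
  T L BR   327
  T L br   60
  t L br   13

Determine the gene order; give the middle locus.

The two most frequent reciprocal classes, T L BR and t l br, are the parental types, so the F1 was T L BR / t l br.
The two rarest classes, T l BR and t L br, are the double crossovers. Comparing them with the parentals, only the l allele has switched, so l is the middle locus and the order is br – l – t.

l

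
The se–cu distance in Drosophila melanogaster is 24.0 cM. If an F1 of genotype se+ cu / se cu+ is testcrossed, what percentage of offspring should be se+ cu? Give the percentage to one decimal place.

38.0%

A map distance of 24.0 cM corresponds to a recombination frequency of 0.240.
The F1 is se+ cu / se cu+, so se+ cu is a parental gamete class with expected frequency (1 − r)/2 = 0.760/2 = 0.3800.
That is 0.3800 = 38.0% of the progeny.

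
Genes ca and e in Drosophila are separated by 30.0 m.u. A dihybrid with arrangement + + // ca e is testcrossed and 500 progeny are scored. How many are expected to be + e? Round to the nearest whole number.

75

A map distance of 30.0 m.u. corresponds to a recombination frequency of 0.300.
The F1 is + + / ca e, so + e is a recombinant gamete class with expected frequency r/2 = 0.300/2 = 0.1500.
Expected number = 0.1500 × 500 = 75.00 ≈ 75.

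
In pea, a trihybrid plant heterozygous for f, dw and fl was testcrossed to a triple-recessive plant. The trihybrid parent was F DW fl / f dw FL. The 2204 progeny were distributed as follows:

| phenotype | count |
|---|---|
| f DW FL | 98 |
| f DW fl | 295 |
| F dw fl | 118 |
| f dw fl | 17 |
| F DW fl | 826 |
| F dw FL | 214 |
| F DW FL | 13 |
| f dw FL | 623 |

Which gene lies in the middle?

fl

The two rarest classes, F DW FL and f dw fl, are the double crossovers. Comparing them with the parentals, only the fl allele has switched, so fl is the middle locus and the order is dw – fl – f.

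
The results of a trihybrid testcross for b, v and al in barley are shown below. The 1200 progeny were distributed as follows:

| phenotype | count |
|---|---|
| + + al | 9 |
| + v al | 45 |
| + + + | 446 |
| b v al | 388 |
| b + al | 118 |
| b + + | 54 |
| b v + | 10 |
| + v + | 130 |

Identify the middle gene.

The two most frequent reciprocal classes, + + + and b v al, are the parental types, so the F1 was + + + / b v al.
The two rarest classes, + + al and b v +, are the double crossovers. Comparing them with the parentals, only the al allele has switched, so al is the middle locus and the order is b – al – v.

al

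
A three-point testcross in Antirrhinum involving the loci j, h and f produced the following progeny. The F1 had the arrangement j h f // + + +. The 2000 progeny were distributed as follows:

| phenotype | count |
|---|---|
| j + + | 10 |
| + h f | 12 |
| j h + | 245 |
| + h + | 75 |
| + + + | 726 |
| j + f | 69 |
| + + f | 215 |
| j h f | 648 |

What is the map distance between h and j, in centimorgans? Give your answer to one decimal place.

8.3 centimorgans

The two rarest classes, + h f and j + +, are the double crossovers. Comparing them with the parentals, only the j allele has switched, so j is the middle locus and the order is h – j – f.
Crossovers in the h–j interval produce the single-crossover classes j + f and + h + (69 + 75 = 144) plus the double crossovers (22).
RF(h–j) = (144 + 22) / 2000 = 166/2000 = 0.0830 → 8.3 centimorgans.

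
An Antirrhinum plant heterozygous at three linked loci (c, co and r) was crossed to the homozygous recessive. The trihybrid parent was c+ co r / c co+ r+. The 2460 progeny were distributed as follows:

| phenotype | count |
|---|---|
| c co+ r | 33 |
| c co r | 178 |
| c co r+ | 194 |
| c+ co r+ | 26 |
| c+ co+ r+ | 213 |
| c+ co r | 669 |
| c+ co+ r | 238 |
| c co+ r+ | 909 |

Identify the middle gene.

The two rarest classes, c+ co r+ and c co+ r, are the double crossovers. Comparing them with the parentals, only the r allele has switched, so r is the middle locus and the order is co – r – c.

r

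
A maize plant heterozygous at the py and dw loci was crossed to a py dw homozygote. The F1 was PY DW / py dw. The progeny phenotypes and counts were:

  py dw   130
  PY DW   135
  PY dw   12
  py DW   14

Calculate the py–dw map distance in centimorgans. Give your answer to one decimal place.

The recombinant classes are PY dw and py DW: 12 + 14 = 26.
Recombination frequency = 26/291 = 0.0893 ≈ 8.9%, i.e. 8.9 centimorgans.

8.9 centimorgans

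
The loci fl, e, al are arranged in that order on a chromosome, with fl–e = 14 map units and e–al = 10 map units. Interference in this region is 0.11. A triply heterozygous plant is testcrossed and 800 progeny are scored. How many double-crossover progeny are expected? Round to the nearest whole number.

Map distances give recombination frequencies of 0.140 and 0.100 for the two intervals.
With interference 0.11 (so coincidence = 0.89), expected double-crossover frequency = 0.140 × 0.100 × 0.89 = 0.01246.
Expected number = 0.01246 × 800 = 9.97 ≈ 10.

10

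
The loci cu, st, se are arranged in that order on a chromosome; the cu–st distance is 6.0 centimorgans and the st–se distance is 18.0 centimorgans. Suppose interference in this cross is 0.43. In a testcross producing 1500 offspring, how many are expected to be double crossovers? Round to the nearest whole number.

9

Map distances give recombination frequencies of 0.060 and 0.180 for the two intervals.
With interference 0.43 (so coincidence = 0.57), expected double-crossover frequency = 0.060 × 0.180 × 0.57 = 0.00616.
Expected number = 0.00616 × 1500 = 9.23 ≈ 9.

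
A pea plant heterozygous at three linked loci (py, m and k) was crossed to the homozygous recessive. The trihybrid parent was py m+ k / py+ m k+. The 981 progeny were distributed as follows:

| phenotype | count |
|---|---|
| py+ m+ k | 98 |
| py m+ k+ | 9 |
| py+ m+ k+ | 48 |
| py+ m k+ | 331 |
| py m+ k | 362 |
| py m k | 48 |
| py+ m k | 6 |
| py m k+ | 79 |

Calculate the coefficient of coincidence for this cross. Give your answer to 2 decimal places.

The two rarest classes, py m+ k+ and py+ m k, are the double crossovers. Comparing them with the parentals, only the k allele has switched, so k is the middle locus and the order is m – k – py.
m–k: (96 + 15)/981 = 0.1131; k–py: (177 + 15)/981 = 0.1957.
Expected DCO frequency = 0.1131 × 0.1957 ≈ 0.02213; observed = 15/981 ≈ 0.01529.
Coefficient of coincidence = 0.01529/0.02213 ≈ 0.69.

0.69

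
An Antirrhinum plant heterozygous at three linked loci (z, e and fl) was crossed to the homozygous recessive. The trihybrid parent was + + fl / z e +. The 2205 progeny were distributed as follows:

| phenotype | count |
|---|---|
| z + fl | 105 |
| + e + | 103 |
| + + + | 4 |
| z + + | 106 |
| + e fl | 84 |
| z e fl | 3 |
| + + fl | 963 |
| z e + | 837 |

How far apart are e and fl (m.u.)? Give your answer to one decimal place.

8.9 m.u.

The two rarest classes, + + + and z e fl, are the double crossovers. Comparing them with the parentals, only the fl allele has switched, so fl is the middle locus and the order is z – fl – e.
Crossovers in the fl–e interval produce the single-crossover classes + e fl and z + + (84 + 106 = 190) plus the double crossovers (7).
RF(fl–e) = (190 + 7) / 2205 = 197/2205 = 0.0893 → 8.9 m.u.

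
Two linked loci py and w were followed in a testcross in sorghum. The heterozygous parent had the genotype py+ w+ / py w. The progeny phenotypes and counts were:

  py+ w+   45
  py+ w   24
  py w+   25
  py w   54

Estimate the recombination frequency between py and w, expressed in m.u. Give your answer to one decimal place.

The recombinant classes are py+ w and py w+: 24 + 25 = 49.
Recombination frequency = 49/148 = 0.3311 ≈ 33.1%, i.e. 33.1 m.u.

33.1 m.u.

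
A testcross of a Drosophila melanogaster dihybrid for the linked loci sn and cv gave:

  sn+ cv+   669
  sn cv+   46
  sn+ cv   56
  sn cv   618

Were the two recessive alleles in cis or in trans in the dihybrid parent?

The two most frequent classes are sn+ cv+ (669) and sn cv (618); these are the parental (non-recombinant) types.
So the F1 carried sn+ cv+ on one chromosome and sn cv on the other — the recessive alleles are on the same chromosome (cis / coupling).

cis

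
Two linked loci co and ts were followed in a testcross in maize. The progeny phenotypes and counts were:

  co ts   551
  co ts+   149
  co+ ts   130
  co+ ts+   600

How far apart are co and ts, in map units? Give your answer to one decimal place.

The two most frequent classes, co+ ts+ (600) and co ts (551), are the parental types, so the F1 was co+ ts+ / co ts.
The recombinant classes are co+ ts and co ts+: 130 + 149 = 279.
Recombination frequency = 279/1430 = 0.1951 ≈ 19.5%, i.e. 19.5 map units.

19.5 map units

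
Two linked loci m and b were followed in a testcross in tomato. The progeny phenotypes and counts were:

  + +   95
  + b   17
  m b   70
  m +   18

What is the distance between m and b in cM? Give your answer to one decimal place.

17.5 cM

The two most frequent classes, + + (95) and m b (70), are the parental types, so the F1 was + + / m b.
The recombinant classes are + b and m +: 17 + 18 = 35.
Recombination frequency = 35/200 = 0.1750 ≈ 17.5%, i.e. 17.5 cM.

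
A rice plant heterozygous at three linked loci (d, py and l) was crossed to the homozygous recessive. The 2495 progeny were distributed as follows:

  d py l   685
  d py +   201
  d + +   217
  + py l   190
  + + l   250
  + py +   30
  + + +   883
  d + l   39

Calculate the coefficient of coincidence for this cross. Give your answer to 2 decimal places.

0.70

The two most frequent reciprocal classes, + + + and d py l, are the parental types, so the F1 was + + + / d py l.
The two rarest classes, + py + and d + l, are the double crossovers. Comparing them with the parentals, only the py allele has switched, so py is the middle locus and the order is l – py – d.
l–py: (451 + 69)/2495 = 0.2084; py–d: (407 + 69)/2495 = 0.1908.
Expected DCO frequency = 0.2084 × 0.1908 ≈ 0.03976; observed = 69/2495 ≈ 0.02766.
Coefficient of coincidence = 0.02766/0.03976 ≈ 0.70.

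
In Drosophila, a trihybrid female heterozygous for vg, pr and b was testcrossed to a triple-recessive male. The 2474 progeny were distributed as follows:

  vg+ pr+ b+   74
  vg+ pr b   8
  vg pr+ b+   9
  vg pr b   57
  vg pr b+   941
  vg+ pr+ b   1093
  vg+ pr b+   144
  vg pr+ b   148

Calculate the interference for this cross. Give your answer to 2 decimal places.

0.08

The two most frequent reciprocal classes, vg pr b+ and vg+ pr+ b, are the parental types, so the F1 was vg pr b+ / vg+ pr+ b.
The two rarest classes, vg pr+ b+ and vg+ pr b, are the double crossovers. Comparing them with the parentals, only the pr allele has switched, so pr is the middle locus and the order is b – pr – vg.
b–pr: (131 + 17)/2474 = 0.0598; pr–vg: (292 + 17)/2474 = 0.1249.
Expected DCO frequency = 0.0598 × 0.1249 ≈ 0.00747; observed = 17/2474 ≈ 0.00687.
Coefficient of coincidence = 0.00687/0.00747 ≈ 0.92; interference = 1 − 0.92 = 0.08.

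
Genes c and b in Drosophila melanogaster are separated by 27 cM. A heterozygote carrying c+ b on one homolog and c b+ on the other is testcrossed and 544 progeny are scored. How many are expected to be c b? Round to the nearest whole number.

73

A map distance of 27 cM corresponds to a recombination frequency of 0.270.
The F1 is c+ b / c b+, so c b is a recombinant gamete class with expected frequency r/2 = 0.270/2 = 0.1350.
Expected number = 0.1350 × 544 = 73.44 ≈ 73.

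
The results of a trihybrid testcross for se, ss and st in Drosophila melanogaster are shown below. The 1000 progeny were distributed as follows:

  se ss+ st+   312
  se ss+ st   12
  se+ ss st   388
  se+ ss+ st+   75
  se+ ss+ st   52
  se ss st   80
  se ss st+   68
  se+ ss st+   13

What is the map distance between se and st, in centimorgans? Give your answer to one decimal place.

18.0 centimorgans

The two most frequent reciprocal classes, se ss+ st+ and se+ ss st, are the parental types, so the F1 was se ss+ st+ / se+ ss st.
The two rarest classes, se ss+ st and se+ ss st+, are the double crossovers. Comparing them with the parentals, only the st allele has switched, so st is the middle locus and the order is ss – st – se.
Crossovers in the st–se interval produce the single-crossover classes se+ ss+ st+ and se ss st (75 + 80 = 155) plus the double crossovers (25).
RF(st–se) = (155 + 25) / 1000 = 180/1000 = 0.1800 → 18.0 centimorgans.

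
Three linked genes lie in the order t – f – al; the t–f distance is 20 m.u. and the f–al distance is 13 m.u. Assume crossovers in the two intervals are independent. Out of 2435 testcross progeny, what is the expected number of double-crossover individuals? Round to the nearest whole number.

Map distances give recombination frequencies of 0.200 and 0.130 for the two intervals.
With no interference, expected double-crossover frequency = 0.200 × 0.130 = 0.02600.
Expected number = 0.02600 × 2435 = 63.31 ≈ 63.

63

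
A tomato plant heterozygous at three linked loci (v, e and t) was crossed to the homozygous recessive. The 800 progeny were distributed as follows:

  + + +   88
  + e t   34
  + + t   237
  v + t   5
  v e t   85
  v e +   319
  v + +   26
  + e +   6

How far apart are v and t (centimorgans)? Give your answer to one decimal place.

23.0 centimorgans

The two most frequent reciprocal classes, v e + and + + t, are the parental types, so the F1 was v e + / + + t.
The two rarest classes, + e + and v + t, are the double crossovers. Comparing them with the parentals, only the v allele has switched, so v is the middle locus and the order is e – v – t.
Crossovers in the v–t interval produce the single-crossover classes v e t and + + + (85 + 88 = 173) plus the double crossovers (11).
RF(v–t) = (173 + 11) / 800 = 184/800 = 0.2300 → 23.0 centimorgans.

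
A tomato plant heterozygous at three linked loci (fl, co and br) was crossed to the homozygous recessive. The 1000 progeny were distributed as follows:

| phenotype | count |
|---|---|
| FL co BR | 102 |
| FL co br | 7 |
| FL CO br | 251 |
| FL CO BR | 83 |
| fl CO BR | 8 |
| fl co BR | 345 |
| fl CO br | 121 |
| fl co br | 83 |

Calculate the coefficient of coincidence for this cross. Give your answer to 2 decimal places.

0.35

The two most frequent reciprocal classes, FL CO br and fl co BR, are the parental types, so the F1 was FL CO br / fl co BR.
The two rarest classes, FL co br and fl CO BR, are the double crossovers. Comparing them with the parentals, only the co allele has switched, so co is the middle locus and the order is br – co – fl.
br–co: (166 + 15)/1000 = 0.1810; co–fl: (223 + 15)/1000 = 0.2380.
Expected DCO frequency = 0.1810 × 0.2380 ≈ 0.04308; observed = 15/1000 ≈ 0.01500.
Coefficient of coincidence = 0.01500/0.04308 ≈ 0.35.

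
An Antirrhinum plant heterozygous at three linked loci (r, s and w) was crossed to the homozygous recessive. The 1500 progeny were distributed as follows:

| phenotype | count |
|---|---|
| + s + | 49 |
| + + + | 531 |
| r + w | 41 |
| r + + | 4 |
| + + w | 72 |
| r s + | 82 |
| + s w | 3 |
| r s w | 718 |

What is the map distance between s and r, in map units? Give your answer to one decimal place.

The two most frequent reciprocal classes, + + + and r s w, are the parental types, so the F1 was + + + / r s w.
The two rarest classes, r + + and + s w, are the double crossovers. Comparing them with the parentals, only the r allele has switched, so r is the middle locus and the order is s – r – w.
Crossovers in the s–r interval produce the single-crossover classes + s + and r + w (49 + 41 = 90) plus the double crossovers (7).
RF(s–r) = (90 + 7) / 1500 = 97/1500 = 0.0647 → 6.5 map units.

6.5 map units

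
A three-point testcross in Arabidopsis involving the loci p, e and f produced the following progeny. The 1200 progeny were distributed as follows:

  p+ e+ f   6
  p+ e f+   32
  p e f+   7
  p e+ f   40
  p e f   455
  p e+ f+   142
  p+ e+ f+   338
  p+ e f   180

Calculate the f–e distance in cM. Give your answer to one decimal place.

The two most frequent reciprocal classes, p e f and p+ e+ f+, are the parental types, so the F1 was p e f / p+ e+ f+.
The two rarest classes, p e f+ and p+ e+ f, are the double crossovers. Comparing them with the parentals, only the f allele has switched, so f is the middle locus and the order is e – f – p.
Crossovers in the e–f interval produce the single-crossover classes p e+ f and p+ e f+ (40 + 32 = 72) plus the double crossovers (13).
RF(e–f) = (72 + 13) / 1200 = 85/1200 = 0.0708 → 7.1 cM.

7.1 cM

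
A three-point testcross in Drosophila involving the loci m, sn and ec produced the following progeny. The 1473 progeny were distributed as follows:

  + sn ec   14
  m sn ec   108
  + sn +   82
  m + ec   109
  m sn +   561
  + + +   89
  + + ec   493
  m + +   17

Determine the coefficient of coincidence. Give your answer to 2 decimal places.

0.90

The two most frequent reciprocal classes, m sn + and + + ec, are the parental types, so the F1 was m sn + / + + ec.
The two rarest classes, m + + and + sn ec, are the double crossovers. Comparing them with the parentals, only the sn allele has switched, so sn is the middle locus and the order is m – sn – ec.
m–sn: (191 + 31)/1473 = 0.1507; sn–ec: (197 + 31)/1473 = 0.1548.
Expected DCO frequency = 0.1507 × 0.1548 ≈ 0.02333; observed = 31/1473 ≈ 0.02105.
Coefficient of coincidence = 0.02105/0.02333 ≈ 0.90.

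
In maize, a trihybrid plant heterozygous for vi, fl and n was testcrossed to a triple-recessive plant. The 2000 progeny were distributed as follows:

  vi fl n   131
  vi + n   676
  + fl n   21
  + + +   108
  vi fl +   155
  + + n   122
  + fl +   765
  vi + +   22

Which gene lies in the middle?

The two most frequent reciprocal classes, vi + n and + fl +, are the parental types, so the F1 was vi + n / + fl +.
The two rarest classes, vi + + and + fl n, are the double crossovers. Comparing them with the parentals, only the n allele has switched, so n is the middle locus and the order is fl – n – vi.

n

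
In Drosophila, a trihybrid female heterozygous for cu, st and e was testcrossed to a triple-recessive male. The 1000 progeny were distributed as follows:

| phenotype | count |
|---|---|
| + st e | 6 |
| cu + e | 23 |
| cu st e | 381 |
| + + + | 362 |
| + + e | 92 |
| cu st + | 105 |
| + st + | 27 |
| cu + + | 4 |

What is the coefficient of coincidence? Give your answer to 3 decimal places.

0.805

The two most frequent reciprocal classes, cu st e and + + +, are the parental types, so the F1 was cu st e / + + +.
The two rarest classes, + st e and cu + +, are the double crossovers. Comparing them with the parentals, only the cu allele has switched, so cu is the middle locus and the order is st – cu – e.
st–cu: (50 + 10)/1000 = 0.0600; cu–e: (197 + 10)/1000 = 0.2070.
Expected DCO frequency = 0.0600 × 0.2070 ≈ 0.01242; observed = 10/1000 ≈ 0.01000.
Coefficient of coincidence = 0.01000/0.01242 ≈ 0.805.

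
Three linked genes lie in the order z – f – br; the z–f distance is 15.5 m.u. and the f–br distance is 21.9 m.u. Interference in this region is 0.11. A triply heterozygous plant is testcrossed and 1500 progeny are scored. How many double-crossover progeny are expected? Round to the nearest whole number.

Map distances give recombination frequencies of 0.155 and 0.219 for the two intervals.
With interference 0.11 (so coincidence = 0.89), expected double-crossover frequency = 0.155 × 0.219 × 0.89 = 0.03021.
Expected number = 0.03021 × 1500 = 45.32 ≈ 45.

45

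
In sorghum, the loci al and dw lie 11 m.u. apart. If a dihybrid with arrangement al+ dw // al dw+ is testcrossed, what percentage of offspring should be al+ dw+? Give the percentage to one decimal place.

5.5%

A map distance of 11 m.u. corresponds to a recombination frequency of 0.110.
The F1 is al+ dw / al dw+, so al+ dw+ is a recombinant gamete class with expected frequency r/2 = 0.110/2 = 0.0550.
That is 0.0550 = 5.5% of the progeny.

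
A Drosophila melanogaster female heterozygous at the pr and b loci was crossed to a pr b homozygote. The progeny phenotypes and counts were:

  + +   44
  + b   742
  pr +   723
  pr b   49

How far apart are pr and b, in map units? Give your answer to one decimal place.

The two most frequent classes, + b (742) and pr + (723), are the parental types, so the F1 was + b / pr +.
The recombinant classes are + + and pr b: 44 + 49 = 93.
Recombination frequency = 93/1558 = 0.0597 ≈ 6.0%, i.e. 6.0 map units.

6.0 map units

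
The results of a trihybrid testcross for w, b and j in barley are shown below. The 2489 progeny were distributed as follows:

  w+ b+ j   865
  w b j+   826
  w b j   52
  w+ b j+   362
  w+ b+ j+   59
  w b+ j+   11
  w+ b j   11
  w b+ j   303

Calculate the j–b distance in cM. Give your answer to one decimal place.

The two most frequent reciprocal classes, w+ b+ j and w b j+, are the parental types, so the F1 was w+ b+ j / w b j+.
The two rarest classes, w+ b j and w b+ j+, are the double crossovers. Comparing them with the parentals, only the b allele has switched, so b is the middle locus and the order is w – b – j.
Crossovers in the b–j interval produce the single-crossover classes w+ b+ j+ and w b j (59 + 52 = 111) plus the double crossovers (22).
RF(b–j) = (111 + 22) / 2489 = 133/2489 = 0.0534 → 5.3 cM.

5.3 cM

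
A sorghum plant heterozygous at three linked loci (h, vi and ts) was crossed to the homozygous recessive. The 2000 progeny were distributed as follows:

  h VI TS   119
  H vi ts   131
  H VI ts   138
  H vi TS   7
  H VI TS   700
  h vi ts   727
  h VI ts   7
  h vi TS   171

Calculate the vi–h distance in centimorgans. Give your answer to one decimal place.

13.2 centimorgans

The two most frequent reciprocal classes, h vi ts and H VI TS, are the parental types, so the F1 was h vi ts / H VI TS.
The two rarest classes, h VI ts and H vi TS, are the double crossovers. Comparing them with the parentals, only the vi allele has switched, so vi is the middle locus and the order is ts – vi – h.
Crossovers in the vi–h interval produce the single-crossover classes H vi ts and h VI TS (131 + 119 = 250) plus the double crossovers (14).
RF(vi–h) = (250 + 14) / 2000 = 264/2000 = 0.1320 → 13.2 centimorgans.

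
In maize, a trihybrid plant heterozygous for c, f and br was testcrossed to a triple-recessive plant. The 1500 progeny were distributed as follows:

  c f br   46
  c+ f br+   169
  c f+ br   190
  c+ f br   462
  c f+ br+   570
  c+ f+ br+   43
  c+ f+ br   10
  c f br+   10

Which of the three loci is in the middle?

The two most frequent reciprocal classes, c+ f br and c f+ br+, are the parental types, so the F1 was c+ f br / c f+ br+.
The two rarest classes, c+ f+ br and c f br+, are the double crossovers. Comparing them with the parentals, only the f allele has switched, so f is the middle locus and the order is br – f – c.

f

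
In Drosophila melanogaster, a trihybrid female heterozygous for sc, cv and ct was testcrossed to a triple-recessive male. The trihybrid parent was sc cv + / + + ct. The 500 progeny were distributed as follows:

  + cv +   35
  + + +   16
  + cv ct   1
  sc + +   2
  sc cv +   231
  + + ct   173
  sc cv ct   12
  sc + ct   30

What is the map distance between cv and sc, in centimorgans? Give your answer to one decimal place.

13.6 centimorgans

The two rarest classes, sc + + and + cv ct, are the double crossovers. Comparing them with the parentals, only the cv allele has switched, so cv is the middle locus and the order is sc – cv – ct.
Crossovers in the sc–cv interval produce the single-crossover classes + cv + and sc + ct (35 + 30 = 65) plus the double crossovers (3).
RF(sc–cv) = (65 + 3) / 500 = 68/500 = 0.1360 → 13.6 centimorgans.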